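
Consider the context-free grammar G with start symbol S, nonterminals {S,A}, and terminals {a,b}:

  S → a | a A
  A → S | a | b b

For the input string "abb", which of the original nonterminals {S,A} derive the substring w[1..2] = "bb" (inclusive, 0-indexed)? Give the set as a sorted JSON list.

Convert to CNF:
  S -> T0 A | a
  A -> T0 A | T1 T1 | a
  T0 -> a
  T1 -> b

CYK fill, restricted to cells inside w[1..2]:
  cell(1,1) b: {T1}  orig:{}
  cell(2,2) b: {T1}  orig:{}
  cell(1,2) bb: {A}

Original NTs in T[1,2] deriving "bb": ["A"]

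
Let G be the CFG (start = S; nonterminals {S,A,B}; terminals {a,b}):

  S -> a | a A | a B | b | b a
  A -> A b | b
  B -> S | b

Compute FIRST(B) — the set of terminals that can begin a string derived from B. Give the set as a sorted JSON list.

Compute FIRST by fixpoint:
round 1:
  A via A→b: +{b}
  B via B→b: +{b}
  S via S→a: +{a}
  S via S→b: +{b}
  S: {a,b}  A: {b}  B: {b}
round 2:
  B via B→S: +{a}
  S: {a,b}  A: {b}  B: {a,b}
round 3: (no change)
  S: {a,b}  A: {b}  B: {a,b}

FIRST(B) = ["a", "b"]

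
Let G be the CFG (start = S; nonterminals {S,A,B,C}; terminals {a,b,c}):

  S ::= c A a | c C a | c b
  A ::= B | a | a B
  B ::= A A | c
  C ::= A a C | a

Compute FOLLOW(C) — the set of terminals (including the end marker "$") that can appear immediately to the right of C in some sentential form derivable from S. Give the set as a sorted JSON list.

FIRST iteration:
round 1:
  A via A→a: +{a}
  B via B→A A: +{a}
  B via B→c: +{c}
  C via C→A a C: +{a}
  S via S→c A a: +{c}
  FIRST[S]={c}  FIRST[A]={a}  FIRST[B]={a,c}  FIRST[C]={a}
round 2:
  A via A→B: +{c}
  C via C→A a C: +{c}
  FIRST[S]={c}  FIRST[A]={a,c}  FIRST[B]={a,c}  FIRST[C]={a,c}
round 3: (stable)
  FIRST[S]={c}  FIRST[A]={a,c}  FIRST[B]={a,c}  FIRST[C]={a,c}

FOLLOW sets:
seed FOLLOW(S) with $
round 1:
  B→A A: FOLLOW(A) ⊇ FIRST(A) = {a,c}; new: +{a,c}
  S→c C a: FOLLOW(C) ⊇ FIRST(a) = {a}; new: +{a}
  FOLLOW(S)={$}  FOLLOW(A)={a,c}  FOLLOW(B)={}  FOLLOW(C)={a}
round 2:
  A→B: FOLLOW(B) ⊇ FOLLOW(A) ⊇ {a,c}; new: +{a,c}
  FOLLOW(S)={$}  FOLLOW(A)={a,c}  FOLLOW(B)={a,c}  FOLLOW(C)={a}
round 3: — fixpoint
  FOLLOW(S)={$}  FOLLOW(A)={a,c}  FOLLOW(B)={a,c}  FOLLOW(C)={a}

FOLLOW(C) = ["a"]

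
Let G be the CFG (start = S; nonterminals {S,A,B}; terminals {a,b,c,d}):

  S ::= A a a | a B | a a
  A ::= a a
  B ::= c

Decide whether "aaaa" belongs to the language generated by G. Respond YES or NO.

Convert to CNF:
  S -> A X1 | T0 B | T0 T0
  A -> T0 T0
  B -> c
  T0 -> a
  X1 -> T0 T0

CYK table (by increasing span):
  T[0,0] 'a' = {T0}  orig:{}
  T[1,1] 'a' = {T0}  orig:{}
  T[2,2] 'a' = {T0}  orig:{}
  T[3,3] 'a' = {T0}  orig:{}
  T[0,1] 'aa' = {A,S,X1}  orig:{A,S}
  T[1,2] 'aa' = {A,S,X1}  orig:{A,S}
  T[2,3] 'aa' = {A,S,X1}  orig:{A,S}
  T[0,2] 'aaa' = ∅
  T[1,3] 'aaa' = ∅
  T[0,3] 'aaaa' = {S}

S ∈ T[0,3] ⇒ YES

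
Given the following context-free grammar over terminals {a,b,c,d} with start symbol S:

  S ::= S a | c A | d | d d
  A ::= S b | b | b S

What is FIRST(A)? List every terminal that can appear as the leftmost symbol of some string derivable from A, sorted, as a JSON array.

Compute FIRST by fixpoint:
[1]
  A via A→b: +{b}
  S via S→c A: +{c}
  S via S→d: +{d}
  FIRST[S]={c,d}  FIRST[A]={b}
[2]
  A via A→S b: +{c,d}
  FIRST[S]={c,d}  FIRST[A]={b,c,d}
[3] (stable)
  FIRST[S]={c,d}  FIRST[A]={b,c,d}

FIRST(A) = ["b", "c", "d"]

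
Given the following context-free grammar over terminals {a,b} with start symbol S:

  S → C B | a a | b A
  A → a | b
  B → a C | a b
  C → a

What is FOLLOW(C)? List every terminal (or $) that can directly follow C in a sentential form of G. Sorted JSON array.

Compute FIRST by fixpoint:
pass 1:
  A via A→a: +{a}
  A via A→b: +{b}
  B via B→a C: +{a}
  C via C→a: +{a}
  S via S→C B: +{a}
  S via S→b A: +{b}
  S: {a,b}  A: {a,b}  B: {a}  C: {a}
pass 2: (stable)
  S: {a,b}  A: {a,b}  B: {a}  C: {a}

Compute FOLLOW by fixpoint:
FOLLOW(S) := {$}
round 1:
  S→C B: FOLLOW(C) ⊇ FIRST(B) = {a}; new: +{a}
  S→C B: FOLLOW(B) ⊇ FOLLOW(S) ⊇ {$}; new: +{$}
  S→b A: FOLLOW(A) ⊇ FOLLOW(S) ⊇ {$}; new: +{$}
  S: {$}  A: {$}  B: {$}  C: {a}
round 2:
  B→a C: FOLLOW(C) ⊇ FOLLOW(B) ⊇ {$}; new: +{$}
  S: {$}  A: {$}  B: {$}  C: {$,a}
round 3: (no change)
  S: {$}  A: {$}  B: {$}  C: {$,a}

FOLLOW(C) = ["$", "a"]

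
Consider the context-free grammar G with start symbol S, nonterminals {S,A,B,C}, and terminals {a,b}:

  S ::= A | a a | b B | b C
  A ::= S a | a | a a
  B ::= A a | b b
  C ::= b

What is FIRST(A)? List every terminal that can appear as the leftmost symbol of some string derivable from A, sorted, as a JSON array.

Compute FIRST by fixpoint:
[1]
  A via A→a: +{a}
  B via B→A a: +{a}
  B via B→b b: +{b}
  C via C→b: +{b}
  S via S→A: +{a}
  S via S→b B: +{b}
  FIRST[S]={a,b}  FIRST[A]={a}  FIRST[B]={a,b}  FIRST[C]={b}
[2]
  A via A→S a: +{b}
  FIRST[S]={a,b}  FIRST[A]={a,b}  FIRST[B]={a,b}  FIRST[C]={b}
[3] done
  FIRST[S]={a,b}  FIRST[A]={a,b}  FIRST[B]={a,b}  FIRST[C]={b}

FIRST(A) = ["a", "b"]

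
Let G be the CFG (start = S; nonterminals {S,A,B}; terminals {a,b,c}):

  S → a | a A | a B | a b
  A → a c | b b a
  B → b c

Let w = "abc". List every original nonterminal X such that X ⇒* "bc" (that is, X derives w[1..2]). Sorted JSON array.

CNF form of G:
  S -> T0 A | T0 B | T0 T2 | a
  A -> T0 T1 | T2 X3
  B -> T2 T1
  T0 -> a
  T1 -> c
  T2 -> b
  X3 -> T2 T0

Fill CYK table bottom-up — only the sub-triangle for w[1..2]:
  cell(1,1) b: {T2}  orig:{}
  cell(2,2) c: {T1}  orig:{}
  cell(1,2) bc: {B}

Original NTs in T[1,2] deriving "bc": ["B"]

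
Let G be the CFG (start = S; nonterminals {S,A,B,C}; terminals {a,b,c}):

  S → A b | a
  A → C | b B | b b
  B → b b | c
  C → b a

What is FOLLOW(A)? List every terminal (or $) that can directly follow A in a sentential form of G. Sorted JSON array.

FIRST sets, iterate to fixpoint:
iter 1:
  A via A→b B: +{b}
  B via B→b b: +{b}
  B via B→c: +{c}
  C via C→b a: +{b}
  S via S→A b: +{b}
  S via S→a: +{a}
  FIRST(S)={a,b}  FIRST(A)={b}  FIRST(B)={b,c}  FIRST(C)={b}
iter 2: (stable)
  FIRST(S)={a,b}  FIRST(A)={b}  FIRST(B)={b,c}  FIRST(C)={b}

FOLLOW sets:
initialize: $ ∈ FOLLOW(S)
round 1:
  S→A b: FOLLOW(A) ⊇ FIRST(b) = {b}; new: +{b}
  FOLLOW(S)={$}  FOLLOW(A)={b}  FOLLOW(B)={}  FOLLOW(C)={}
round 2:
  A→C: FOLLOW(C) ⊇ FOLLOW(A) ⊇ {b}; new: +{b}
  A→b B: FOLLOW(B) ⊇ FOLLOW(A) ⊇ {b}; new: +{b}
  FOLLOW(S)={$}  FOLLOW(A)={b}  FOLLOW(B)={b}  FOLLOW(C)={b}
round 3: done
  FOLLOW(S)={$}  FOLLOW(A)={b}  FOLLOW(B)={b}  FOLLOW(C)={b}

FOLLOW(A) = ["b"]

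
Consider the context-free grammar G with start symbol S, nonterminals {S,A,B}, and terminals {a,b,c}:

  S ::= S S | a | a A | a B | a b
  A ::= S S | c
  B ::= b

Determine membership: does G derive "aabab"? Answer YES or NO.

CNF form of G:
  S -> S S | T0 A | T0 B | T0 T1 | a
  A -> S S | c
  B -> b
  T0 -> a
  T1 -> b

Fill CYK table bottom-up:
  T[0,0] 'a' = {S,T0}  orig:{S}
  T[1,1] 'a' = {S,T0}  orig:{S}
  T[2,2] 'b' = {B,T1}  orig:{B}
  T[3,3] 'a' = {S,T0}  orig:{S}
  T[4,4] 'b' = {B,T1}  orig:{B}
  T[0,1] 'aa' = {A,S}
  T[1,2] 'ab' = {S}
  T[2,3] 'ba' = ∅
  T[3,4] 'ab' = {S}
  T[0,2] 'aab' = {A,S}
  T[1,3] 'aba' = {A,S}
  T[2,4] 'bab' = ∅
  T[0,3] 'aaba' = {A,S}
  T[1,4] 'abab' = {A,S}
  T[0,4] 'aabab' = {A,S}

S ∈ T[0,4] ⇒ YES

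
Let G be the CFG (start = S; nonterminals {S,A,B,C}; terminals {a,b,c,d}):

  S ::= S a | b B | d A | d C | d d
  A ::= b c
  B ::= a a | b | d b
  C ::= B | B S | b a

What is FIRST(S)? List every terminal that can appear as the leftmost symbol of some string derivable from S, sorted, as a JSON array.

FIRST sets, iterate to fixpoint:
iter 1:
  A via A→b c: +{b}
  B via B→a a: +{a}
  B via B→b: +{b}
  B via B→d b: +{d}
  C via C→B: +{a,b,d}
  S via S→b B: +{b}
  S via S→d A: +{d}
  S: {b,d}  A: {b}  B: {a,b,d}  C: {a,b,d}
iter 2: — fixpoint
  S: {b,d}  A: {b}  B: {a,b,d}  C: {a,b,d}

FIRST(S) = ["b", "d"]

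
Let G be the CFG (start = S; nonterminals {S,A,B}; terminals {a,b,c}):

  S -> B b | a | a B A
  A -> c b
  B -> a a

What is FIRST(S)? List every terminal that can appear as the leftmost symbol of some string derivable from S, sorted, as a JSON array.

Compute FIRST by fixpoint:
[1]
  A via A→c b: +{c}
  B via B→a a: +{a}
  S via S→B b: +{a}
  FIRST(S)={a}  FIRST(A)={c}  FIRST(B)={a}
[2] (stable)
  FIRST(S)={a}  FIRST(A)={c}  FIRST(B)={a}

FIRST(S) = ["a"]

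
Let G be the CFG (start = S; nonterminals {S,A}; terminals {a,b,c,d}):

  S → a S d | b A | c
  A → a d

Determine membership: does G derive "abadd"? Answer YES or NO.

CNF form of G:
  S -> T0 X3 | T2 A | c
  A -> T0 T1
  T0 -> a
  T1 -> d
  T2 -> b
  X3 -> S T1

CYK table (by increasing span):
  cell(0,0) a: {T0}  orig:{}
  cell(1,1) b: {T2}  orig:{}
  cell(2,2) a: {T0}  orig:{}
  cell(3,3) d: {T1}  orig:{}
  cell(4,4) d: {T1}  orig:{}
  cell(0,1) ab: ∅
  cell(1,2) ba: ∅
  cell(2,3) ad: {A}
  cell(3,4) dd: ∅
  cell(0,2) aba: ∅
  cell(1,3) bad: {S}
  cell(2,4) add: ∅
  cell(0,3) abad: ∅
  cell(1,4) badd: {X3}  orig:{}
  cell(0,4) abadd: {S}

S ∈ T[0,4] ⇒ YES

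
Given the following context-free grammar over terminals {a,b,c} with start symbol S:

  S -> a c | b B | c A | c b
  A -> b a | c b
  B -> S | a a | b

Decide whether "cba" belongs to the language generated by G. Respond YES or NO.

CNF form of G:
  S -> T0 B | T1 T2 | T2 A | T2 T0
  A -> T0 T1 | T2 T0
  B -> T0 B | T1 T1 | T1 T2 | T2 A | T2 T0 | b
  T0 -> b
  T1 -> a
  T2 -> c

CYK fill:
  T[0,0] 'c' = {T2}  orig:{}
  T[1,1] 'b' = {B,T0}  orig:{B}
  T[2,2] 'a' = {T1}  orig:{}
  T[0,1] 'cb' = {A,B,S}
  T[1,2] 'ba' = {A}
  T[0,2] 'cba' = {B,S}

S ∈ T[0,2] ⇒ YES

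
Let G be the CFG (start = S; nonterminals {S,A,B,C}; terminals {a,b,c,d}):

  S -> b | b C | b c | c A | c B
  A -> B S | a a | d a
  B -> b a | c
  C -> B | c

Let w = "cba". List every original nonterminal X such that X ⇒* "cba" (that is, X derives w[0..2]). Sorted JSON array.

CNF form of G:
  S -> T2 C | T2 T3 | T3 A | T3 B | b
  A -> B S | T0 T0 | T1 T0
  B -> T2 T0 | c
  C -> T2 T0 | c
  T0 -> a
  T1 -> d
  T2 -> b
  T3 -> c

CYK table (by increasing span) (cells [i..j] with 0 ≤ i ≤ j ≤ 2 only):
  cell(0,0) c: {B,C,T3}  orig:{B,C}
  cell(1,1) b: {S,T2}  orig:{S}
  cell(2,2) a: {T0}  orig:{}
  cell(0,1) cb: {A}
  cell(1,2) ba: {B,C}
  cell(0,2) cba: {S}

Original NTs in T[0,2] deriving "cba": ["S"]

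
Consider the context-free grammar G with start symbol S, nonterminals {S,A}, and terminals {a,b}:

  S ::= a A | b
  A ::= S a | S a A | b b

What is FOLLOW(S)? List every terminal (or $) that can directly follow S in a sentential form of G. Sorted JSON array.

Compute FIRST by fixpoint:
round 1:
  A via A→b b: +{b}
  S via S→a A: +{a}
  S via S→b: +{b}
  FIRST(S)={a,b}  FIRST(A)={b}
round 2:
  A via A→S a: +{a}
  FIRST(S)={a,b}  FIRST(A)={a,b}
round 3: done
  FIRST(S)={a,b}  FIRST(A)={a,b}

FOLLOW sets:
FOLLOW(S) := {$}
[1]
  A→S a: FOLLOW(S) ⊇ FIRST(a) = {a}; new: +{a}
  S→a A: FOLLOW(A) ⊇ FOLLOW(S) ⊇ {$,a}; new: +{$,a}
  FOLLOW(S)={$,a}  FOLLOW(A)={$,a}
[2] — fixpoint
  FOLLOW(S)={$,a}  FOLLOW(A)={$,a}

FOLLOW(S) = ["$", "a"]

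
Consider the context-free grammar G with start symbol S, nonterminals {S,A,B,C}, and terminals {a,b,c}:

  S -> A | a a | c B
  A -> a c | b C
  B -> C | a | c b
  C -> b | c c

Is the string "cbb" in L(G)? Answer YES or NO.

Convert to CNF:
  S -> T0 T0 | T0 T1 | T1 B | T2 C
  A -> T0 T1 | T2 C
  B -> T1 T1 | T1 T2 | a | b
  C -> T1 T1 | b
  T0 -> a
  T1 -> c
  T2 -> b

Fill CYK table bottom-up:
  cell(0,0) c: {T1}  orig:{}
  cell(1,1) b: {B,C,T2}  orig:{B,C}
  cell(2,2) b: {B,C,T2}  orig:{B,C}
  cell(0,1) cb: {B,S}
  cell(1,2) bb: {A,S}
  cell(0,2) cbb: ∅

S ∉ T[0,2] ⇒ NO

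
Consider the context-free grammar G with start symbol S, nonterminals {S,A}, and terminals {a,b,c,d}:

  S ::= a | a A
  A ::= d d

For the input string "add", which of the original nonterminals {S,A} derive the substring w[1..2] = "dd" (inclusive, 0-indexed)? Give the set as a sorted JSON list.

CNF form of G:
  S -> T1 A | a
  A -> T0 T0
  T0 -> d
  T1 -> a

CYK fill (cells [i..j] with 1 ≤ i ≤ j ≤ 2 only):
  [1..1]={T0}  "d"  orig:{}
  [2..2]={T0}  "d"  orig:{}
  [1..2]={A}  "dd"

Original NTs in T[1,2] deriving "dd": ["A"]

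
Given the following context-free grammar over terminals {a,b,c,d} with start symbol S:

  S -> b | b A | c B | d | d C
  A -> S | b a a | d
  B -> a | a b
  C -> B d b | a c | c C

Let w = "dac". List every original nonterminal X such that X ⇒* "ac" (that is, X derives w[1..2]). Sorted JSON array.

Convert to CNF:
  S -> T0 A | T2 B | T3 C | b | d
  A -> T0 A | T0 X4 | T2 B | T3 C | b | d
  B -> T1 T0 | a
  C -> B X5 | T1 T2 | T2 C
  T0 -> b
  T1 -> a
  T2 -> c
  T3 -> d
  X4 -> T1 T1
  X5 -> T3 T0

CYK table (by increasing span) — only the sub-triangle for w[1..2]:
  [1..1]={B,T1}  "a"  orig:{B}
  [2..2]={T2}  "c"  orig:{}
  [1..2]={C}  "ac"

Original NTs in T[1,2] deriving "ac": ["C"]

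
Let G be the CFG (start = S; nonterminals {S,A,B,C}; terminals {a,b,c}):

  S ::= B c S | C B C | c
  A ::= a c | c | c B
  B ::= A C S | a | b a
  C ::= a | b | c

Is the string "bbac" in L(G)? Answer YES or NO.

Convert to CNF:
  S -> B X4 | C X5 | c
  A -> T0 T1 | T1 B | c
  B -> A X3 | T2 T0 | a
  C -> a | b | c
  T0 -> a
  T1 -> c
  T2 -> b
  X3 -> C S
  X4 -> T1 S
  X5 -> B C

CYK table (by increasing span):
  T[0,0] 'b' = {C,T2}  orig:{C}
  T[1,1] 'b' = {C,T2}  orig:{C}
  T[2,2] 'a' = {B,C,T0}  orig:{B,C}
  T[3,3] 'c' = {A,C,S,T1}  orig:{A,C,S}
  T[0,1] 'bb' = ∅
  T[1,2] 'ba' = {B}
  T[2,3] 'ac' = {A,X3,X5}  orig:{A}
  T[0,2] 'bba' = ∅
  T[1,3] 'bac' = {S,X5}  orig:{S}
  T[0,3] 'bbac' = {S,X3}  orig:{S}

S ∈ T[0,3] ⇒ YES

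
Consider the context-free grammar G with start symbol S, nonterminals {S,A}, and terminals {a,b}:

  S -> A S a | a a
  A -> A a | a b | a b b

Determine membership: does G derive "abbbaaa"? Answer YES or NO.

Convert to CNF:
  S -> A X3 | T0 T0
  A -> A T0 | T0 T1 | T0 X2
  T0 -> a
  T1 -> b
  X2 -> T1 T1
  X3 -> S T0

CYK table (by increasing span):
  cell(0,0) a: {T0}  orig:{}
  cell(1,1) b: {T1}  orig:{}
  cell(2,2) b: {T1}  orig:{}
  cell(3,3) b: {T1}  orig:{}
  cell(4,4) a: {T0}  orig:{}
  cell(5,5) a: {T0}  orig:{}
  cell(6,6) a: {T0}  orig:{}
  cell(0,1) ab: {A}
  cell(1,2) bb: {X2}  orig:{}
  cell(2,3) bb: {X2}  orig:{}
  cell(3,4) ba: ∅
  cell(4,5) aa: {S}
  cell(5,6) aa: {S}
  cell(0,2) abb: {A}
  cell(1,3) bbb: ∅
  cell(2,4) bba: ∅
  cell(3,5) baa: ∅
  cell(4,6) aaa: {X3}  orig:{}
  cell(0,3) abbb: ∅
  cell(1,4) bbba: ∅
  cell(2,5) bbaa: ∅
  cell(3,6) baaa: ∅
  cell(0,4) abbba: ∅
  cell(1,5) bbbaa: ∅
  cell(2,6) bbaaa: ∅
  cell(0,5) abbbaa: ∅
  cell(1,6) bbbaaa: ∅
  cell(0,6) abbbaaa: ∅

S ∉ T[0,6] ⇒ NO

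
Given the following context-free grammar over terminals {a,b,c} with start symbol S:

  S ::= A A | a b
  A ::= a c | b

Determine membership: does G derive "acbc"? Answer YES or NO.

CNF form of G:
  S -> A A | T0 T2
  A -> T0 T1 | b
  T0 -> a
  T1 -> c
  T2 -> b

CYK fill:
  T[0,0] 'a' = {T0}  orig:{}
  T[1,1] 'c' = {T1}  orig:{}
  T[2,2] 'b' = {A,T2}  orig:{A}
  T[3,3] 'c' = {T1}  orig:{}
  T[0,1] 'ac' = {A}
  T[1,2] 'cb' = ∅
  T[2,3] 'bc' = ∅
  T[0,2] 'acb' = {S}
  T[1,3] 'cbc' = ∅
  T[0,3] 'acbc' = ∅

S ∉ T[0,3] ⇒ NO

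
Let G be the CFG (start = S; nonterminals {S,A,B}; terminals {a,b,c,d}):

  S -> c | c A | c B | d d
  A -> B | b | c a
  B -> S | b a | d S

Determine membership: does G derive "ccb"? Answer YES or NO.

Convert to CNF:
  S -> T2 A | T2 B | T3 T3 | c
  A -> T0 T1 | T2 A | T2 B | T2 T1 | T3 S | T3 T3 | b | c
  B -> T0 T1 | T2 A | T2 B | T3 S | T3 T3 | c
  T0 -> b
  T1 -> a
  T2 -> c
  T3 -> d

Fill CYK table bottom-up:
  cell(0,0) c: {A,B,S,T2}  orig:{A,B,S}
  cell(1,1) c: {A,B,S,T2}  orig:{A,B,S}
  cell(2,2) b: {A,T0}  orig:{A}
  cell(0,1) cc: {A,B,S}
  cell(1,2) cb: {A,B,S}
  cell(0,2) ccb: {A,B,S}

S ∈ T[0,2] ⇒ YES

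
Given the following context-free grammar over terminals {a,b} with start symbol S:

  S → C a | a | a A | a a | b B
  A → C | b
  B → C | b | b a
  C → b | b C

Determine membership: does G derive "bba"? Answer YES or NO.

Convert to CNF:
  S -> C T1 | T0 B | T1 A | T1 T1 | a
  A -> T0 C | b
  B -> T0 C | T0 T1 | b
  C -> T0 C | b
  T0 -> b
  T1 -> a

Fill CYK table bottom-up:
  cell(0,0) b: {A,B,C,T0}  orig:{A,B,C}
  cell(1,1) b: {A,B,C,T0}  orig:{A,B,C}
  cell(2,2) a: {S,T1}  orig:{S}
  cell(0,1) bb: {A,B,C,S}
  cell(1,2) ba: {B,S}
  cell(0,2) bba: {S}

S ∈ T[0,2] ⇒ YES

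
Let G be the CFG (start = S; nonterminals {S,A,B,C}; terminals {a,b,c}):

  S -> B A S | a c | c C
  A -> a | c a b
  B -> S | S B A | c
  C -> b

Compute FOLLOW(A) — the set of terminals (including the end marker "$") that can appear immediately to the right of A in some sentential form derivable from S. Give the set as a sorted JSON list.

FIRST sets, iterate to fixpoint:
iter 1:
  A via A→a: +{a}
  A via A→c a b: +{c}
  B via B→c: +{c}
  C via C→b: +{b}
  S via S→B A S: +{c}
  S via S→a c: +{a}
  FIRST(S)={a,c}  FIRST(A)={a,c}  FIRST(B)={c}  FIRST(C)={b}
iter 2:
  B via B→S: +{a}
  FIRST(S)={a,c}  FIRST(A)={a,c}  FIRST(B)={a,c}  FIRST(C)={b}
iter 3: (stable)
  FIRST(S)={a,c}  FIRST(A)={a,c}  FIRST(B)={a,c}  FIRST(C)={b}

FOLLOW iteration:
seed FOLLOW(S) with $
pass 1:
  B→S B A: FOLLOW(S) ⊇ FIRST(B) = {a,c}; new: +{a,c}
  B→S B A: FOLLOW(B) ⊇ FIRST(A) = {a,c}; new: +{a,c}
  B→S B A: FOLLOW(A) ⊇ FOLLOW(B) ⊇ {a,c}; new: +{a,c}
  S→c C: FOLLOW(C) ⊇ FOLLOW(S) ⊇ {$,a,c}; new: +{$,a,c}
  S: {$,a,c}  A: {a,c}  B: {a,c}  C: {$,a,c}
pass 2: (stable)
  S: {$,a,c}  A: {a,c}  B: {a,c}  C: {$,a,c}

FOLLOW(A) = ["a", "c"]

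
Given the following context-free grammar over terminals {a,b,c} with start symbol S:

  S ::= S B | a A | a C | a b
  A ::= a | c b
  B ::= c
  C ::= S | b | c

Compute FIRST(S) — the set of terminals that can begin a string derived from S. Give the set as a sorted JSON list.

FIRST sets, iterate to fixpoint:
iter 1:
  A via A→a: +{a}
  A via A→c b: +{c}
  B via B→c: +{c}
  C via C→b: +{b}
  C via C→c: +{c}
  S via S→a A: +{a}
  FIRST(S)={a}  FIRST(A)={a,c}  FIRST(B)={c}  FIRST(C)={b,c}
iter 2:
  C via C→S: +{a}
  FIRST(S)={a}  FIRST(A)={a,c}  FIRST(B)={c}  FIRST(C)={a,b,c}
iter 3: (stable)
  FIRST(S)={a}  FIRST(A)={a,c}  FIRST(B)={c}  FIRST(C)={a,b,c}

FIRST(S) = ["a"]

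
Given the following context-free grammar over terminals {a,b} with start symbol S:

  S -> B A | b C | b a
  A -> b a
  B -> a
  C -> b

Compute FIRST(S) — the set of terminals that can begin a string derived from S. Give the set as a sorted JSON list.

FIRST iteration:
[1]
  A via A→b a: +{b}
  B via B→a: +{a}
  C via C→b: +{b}
  S via S→B A: +{a}
  S via S→b C: +{b}
  FIRST[S]={a,b}  FIRST[A]={b}  FIRST[B]={a}  FIRST[C]={b}
[2] (no change)
  FIRST[S]={a,b}  FIRST[A]={b}  FIRST[B]={a}  FIRST[C]={b}

FIRST(S) = ["a", "b"]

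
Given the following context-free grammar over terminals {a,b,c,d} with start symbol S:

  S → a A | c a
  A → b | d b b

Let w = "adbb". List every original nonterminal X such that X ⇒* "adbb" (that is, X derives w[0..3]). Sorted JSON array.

Convert to CNF:
  S -> T2 A | T3 T2
  A -> T0 X4 | b
  T0 -> d
  T1 -> b
  T2 -> a
  T3 -> c
  X4 -> T1 T1

CYK table (by increasing span) (cells [i..j] with 0 ≤ i ≤ j ≤ 3 only):
  [0..0]={T2}  "a"  orig:{}
  [1..1]={T0}  "d"  orig:{}
  [2..2]={A,T1}  "b"  orig:{A}
  [3..3]={A,T1}  "b"  orig:{A}
  [0..1]=∅  "ad"
  [1..2]=∅  "db"
  [2..3]={X4}  "bb"  orig:{}
  [0..2]=∅  "adb"
  [1..3]={A}  "dbb"
  [0..3]={S}  "adbb"

Original NTs in T[0,3] deriving "adbb": ["S"]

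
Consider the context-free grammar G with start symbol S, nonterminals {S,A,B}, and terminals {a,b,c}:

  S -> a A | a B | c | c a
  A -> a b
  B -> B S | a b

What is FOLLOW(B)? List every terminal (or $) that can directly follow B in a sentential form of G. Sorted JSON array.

Compute FIRST by fixpoint:
round 1:
  A via A→a b: +{a}
  B via B→a b: +{a}
  S via S→a A: +{a}
  S via S→c: +{c}
  FIRST(S)={a,c}  FIRST(A)={a}  FIRST(B)={a}
round 2: (no change)
  FIRST(S)={a,c}  FIRST(A)={a}  FIRST(B)={a}

Compute FOLLOW by fixpoint:
FOLLOW(S) := {$}
round 1:
  B→B S: FOLLOW(B) ⊇ FIRST(S) = {a,c}; new: +{a,c}
  B→B S: FOLLOW(S) ⊇ FOLLOW(B) ⊇ {a,c}; new: +{a,c}
  S→a A: FOLLOW(A) ⊇ FOLLOW(S) ⊇ {$,a,c}; new: +{$,a,c}
  S→a B: FOLLOW(B) ⊇ FOLLOW(S) ⊇ {$,a,c}; new: +{$}
  FOLLOW(S)={$,a,c}  FOLLOW(A)={$,a,c}  FOLLOW(B)={$,a,c}
round 2: — fixpoint
  FOLLOW(S)={$,a,c}  FOLLOW(A)={$,a,c}  FOLLOW(B)={$,a,c}

FOLLOW(B) = ["$", "a", "c"]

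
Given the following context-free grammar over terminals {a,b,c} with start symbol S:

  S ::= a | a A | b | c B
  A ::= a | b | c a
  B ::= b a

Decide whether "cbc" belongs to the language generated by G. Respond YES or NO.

Convert to CNF:
  S -> T0 B | T1 A | a | b
  A -> T0 T1 | a | b
  B -> T2 T1
  T0 -> c
  T1 -> a
  T2 -> b

Fill CYK table bottom-up:
  T[0,0] 'c' = {T0}  orig:{}
  T[1,1] 'b' = {A,S,T2}  orig:{A,S}
  T[2,2] 'c' = {T0}  orig:{}
  T[0,1] 'cb' = ∅
  T[1,2] 'bc' = ∅
  T[0,2] 'cbc' = ∅

S ∉ T[0,2] ⇒ NO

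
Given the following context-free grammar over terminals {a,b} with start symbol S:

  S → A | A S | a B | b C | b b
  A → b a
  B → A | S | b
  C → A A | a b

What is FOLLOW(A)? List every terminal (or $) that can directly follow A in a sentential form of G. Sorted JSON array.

FIRST sets, iterate to fixpoint:
round 1:
  A via A→b a: +{b}
  B via B→A: +{b}
  C via C→A A: +{b}
  C via C→a b: +{a}
  S via S→A: +{b}
  S via S→a B: +{a}
  FIRST(S)={a,b}  FIRST(A)={b}  FIRST(B)={b}  FIRST(C)={a,b}
round 2:
  B via B→S: +{a}
  FIRST(S)={a,b}  FIRST(A)={b}  FIRST(B)={a,b}  FIRST(C)={a,b}
round 3: done
  FIRST(S)={a,b}  FIRST(A)={b}  FIRST(B)={a,b}  FIRST(C)={a,b}

Compute FOLLOW by fixpoint:
FOLLOW(S) := {$}
iter 1:
  C→A A: FOLLOW(A) ⊇ FIRST(A) = {b}; new: +{b}
  S→A: FOLLOW(A) ⊇ FOLLOW(S) ⊇ {$}; new: +{$}
  S→A S: FOLLOW(A) ⊇ FIRST(S) = {a,b}; new: +{a}
  S→a B: FOLLOW(B) ⊇ FOLLOW(S) ⊇ {$}; new: +{$}
  S→b C: FOLLOW(C) ⊇ FOLLOW(S) ⊇ {$}; new: +{$}
  S: {$}  A: {$,a,b}  B: {$}  C: {$}
iter 2: (stable)
  S: {$}  A: {$,a,b}  B: {$}  C: {$}

FOLLOW(A) = ["$", "a", "b"]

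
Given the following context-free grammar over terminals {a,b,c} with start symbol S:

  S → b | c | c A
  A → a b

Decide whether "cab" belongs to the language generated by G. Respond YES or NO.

CNF form of G:
  S -> T2 A | b | c
  A -> T0 T1
  T0 -> a
  T1 -> b
  T2 -> c

Fill CYK table bottom-up:
  T[0,0] 'c' = {S,T2}  orig:{S}
  T[1,1] 'a' = {T0}  orig:{}
  T[2,2] 'b' = {S,T1}  orig:{S}
  T[0,1] 'ca' = ∅
  T[1,2] 'ab' = {A}
  T[0,2] 'cab' = {S}

S ∈ T[0,2] ⇒ YES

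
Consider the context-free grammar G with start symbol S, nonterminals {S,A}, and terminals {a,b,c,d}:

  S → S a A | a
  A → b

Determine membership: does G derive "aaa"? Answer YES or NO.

CNF form of G:
  S -> S X1 | a
  A -> b
  T0 -> a
  X1 -> T0 A

CYK table (by increasing span):
  cell(0,0) a: {S,T0}  orig:{S}
  cell(1,1) a: {S,T0}  orig:{S}
  cell(2,2) a: {S,T0}  orig:{S}
  cell(0,1) aa: ∅
  cell(1,2) aa: ∅
  cell(0,2) aaa: ∅

S ∉ T[0,2] ⇒ NO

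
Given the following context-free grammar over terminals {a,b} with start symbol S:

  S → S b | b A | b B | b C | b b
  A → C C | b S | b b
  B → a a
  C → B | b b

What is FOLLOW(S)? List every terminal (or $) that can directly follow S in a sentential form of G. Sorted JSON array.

Compute FIRST by fixpoint:
round 1:
  A via A→b S: +{b}
  B via B→a a: +{a}
  C via C→B: +{a}
  C via C→b b: +{b}
  S via S→b A: +{b}
  FIRST(S)={b}  FIRST(A)={b}  FIRST(B)={a}  FIRST(C)={a,b}
round 2:
  A via A→C C: +{a}
  FIRST(S)={b}  FIRST(A)={a,b}  FIRST(B)={a}  FIRST(C)={a,b}
round 3: — fixpoint
  FIRST(S)={b}  FIRST(A)={a,b}  FIRST(B)={a}  FIRST(C)={a,b}

FOLLOW iteration:
initialize: $ ∈ FOLLOW(S)
round 1:
  A→C C: FOLLOW(C) ⊇ FIRST(C) = {a,b}; new: +{a,b}
  C→B: FOLLOW(B) ⊇ FOLLOW(C) ⊇ {a,b}; new: +{a,b}
  S→S b: FOLLOW(S) ⊇ FIRST(b) = {b}; new: +{b}
  S→b A: FOLLOW(A) ⊇ FOLLOW(S) ⊇ {$,b}; new: +{$,b}
  S→b B: FOLLOW(B) ⊇ FOLLOW(S) ⊇ {$,b}; new: +{$}
  S→b C: FOLLOW(C) ⊇ FOLLOW(S) ⊇ {$,b}; new: +{$}
  S: {$,b}  A: {$,b}  B: {$,a,b}  C: {$,a,b}
round 2: — fixpoint
  S: {$,b}  A: {$,b}  B: {$,a,b}  C: {$,a,b}

FOLLOW(S) = ["$", "b"]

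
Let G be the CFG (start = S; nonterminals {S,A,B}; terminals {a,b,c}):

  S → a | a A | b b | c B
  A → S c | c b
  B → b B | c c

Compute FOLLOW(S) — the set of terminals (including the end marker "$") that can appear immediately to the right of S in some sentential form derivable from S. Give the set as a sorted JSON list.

Compute FIRST by fixpoint:
[1]
  A via A→c b: +{c}
  B via B→b B: +{b}
  B via B→c c: +{c}
  S via S→a: +{a}
  S via S→b b: +{b}
  S via S→c B: +{c}
  FIRST[S]={a,b,c}  FIRST[A]={c}  FIRST[B]={b,c}
[2]
  A via A→S c: +{a,b}
  FIRST[S]={a,b,c}  FIRST[A]={a,b,c}  FIRST[B]={b,c}
[3] done
  FIRST[S]={a,b,c}  FIRST[A]={a,b,c}  FIRST[B]={b,c}

FOLLOW sets:
FOLLOW(S) := {$}
iter 1:
  A→S c: FOLLOW(S) ⊇ FIRST(c) = {c}; new: +{c}
  S→a A: FOLLOW(A) ⊇ FOLLOW(S) ⊇ {$,c}; new: +{$,c}
  S→c B: FOLLOW(B) ⊇ FOLLOW(S) ⊇ {$,c}; new: +{$,c}
  S: {$,c}  A: {$,c}  B: {$,c}
iter 2: (stable)
  S: {$,c}  A: {$,c}  B: {$,c}

FOLLOW(S) = ["$", "c"]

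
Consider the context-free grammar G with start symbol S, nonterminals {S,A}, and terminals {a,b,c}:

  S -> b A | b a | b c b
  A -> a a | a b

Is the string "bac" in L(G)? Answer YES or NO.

Convert to CNF:
  S -> T1 A | T1 T0 | T1 X3
  A -> T0 T0 | T0 T1
  T0 -> a
  T1 -> b
  T2 -> c
  X3 -> T2 T1

CYK fill:
  T[0,0] 'b' = {T1}  orig:{}
  T[1,1] 'a' = {T0}  orig:{}
  T[2,2] 'c' = {T2}  orig:{}
  T[0,1] 'ba' = {S}
  T[1,2] 'ac' = ∅
  T[0,2] 'bac' = ∅

S ∉ T[0,2] ⇒ NO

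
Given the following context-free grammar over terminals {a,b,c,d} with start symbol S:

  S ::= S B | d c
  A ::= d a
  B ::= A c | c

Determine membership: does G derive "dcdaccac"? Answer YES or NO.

CNF form of G:
  S -> S B | T0 T2
  A -> T0 T1
  B -> A T2 | c
  T0 -> d
  T1 -> a
  T2 -> c

CYK table (by increasing span):
  T[0,0] 'd' = {T0}  orig:{}
  T[1,1] 'c' = {B,T2}  orig:{B}
  T[2,2] 'd' = {T0}  orig:{}
  T[3,3] 'a' = {T1}  orig:{}
  T[4,4] 'c' = {B,T2}  orig:{B}
  T[5,5] 'c' = {B,T2}  orig:{B}
  T[6,6] 'a' = {T1}  orig:{}
  T[7,7] 'c' = {B,T2}  orig:{B}
  T[0,1] 'dc' = {S}
  T[1,2] 'cd' = ∅
  T[2,3] 'da' = {A}
  T[3,4] 'ac' = ∅
  T[4,5] 'cc' = ∅
  T[5,6] 'ca' = ∅
  T[6,7] 'ac' = ∅
  T[0,2] 'dcd' = ∅
  T[1,3] 'cda' = ∅
  T[2,4] 'dac' = {B}
  T[3,5] 'acc' = ∅
  T[4,6] 'cca' = ∅
  T[5,7] 'cac' = ∅
  T[0,3] 'dcda' = ∅
  T[1,4] 'cdac' = ∅
  T[2,5] 'dacc' = ∅
  T[3,6] 'acca' = ∅
  T[4,7] 'ccac' = ∅
  T[0,4] 'dcdac' = {S}
  T[1,5] 'cdacc' = ∅
  T[2,6] 'dacca' = ∅
  T[3,7] 'accac' = ∅
  T[0,5] 'dcdacc' = {S}
  T[1,6] 'cdacca' = ∅
  T[2,7] 'daccac' = ∅
  T[0,6] 'dcdacca' = ∅
  T[1,7] 'cdaccac' = ∅
  T[0,7] 'dcdaccac' = ∅

S ∉ T[0,7] ⇒ NO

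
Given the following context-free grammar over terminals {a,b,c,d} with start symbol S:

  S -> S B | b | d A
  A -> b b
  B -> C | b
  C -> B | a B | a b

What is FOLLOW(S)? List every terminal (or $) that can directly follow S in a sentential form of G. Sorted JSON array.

FIRST iteration:
[1]
  A via A→b b: +{b}
  B via B→b: +{b}
  C via C→B: +{b}
  C via C→a B: +{a}
  S via S→b: +{b}
  S via S→d A: +{d}
  FIRST(S)={b,d}  FIRST(A)={b}  FIRST(B)={b}  FIRST(C)={a,b}
[2]
  B via B→C: +{a}
  FIRST(S)={b,d}  FIRST(A)={b}  FIRST(B)={a,b}  FIRST(C)={a,b}
[3] done
  FIRST(S)={b,d}  FIRST(A)={b}  FIRST(B)={a,b}  FIRST(C)={a,b}

FOLLOW sets:
FOLLOW(S) := {$}
pass 1:
  S→S B: FOLLOW(S) ⊇ FIRST(B) = {a,b}; new: +{a,b}
  S→S B: FOLLOW(B) ⊇ FOLLOW(S) ⊇ {$,a,b}; new: +{$,a,b}
  S→d A: FOLLOW(A) ⊇ FOLLOW(S) ⊇ {$,a,b}; new: +{$,a,b}
  FOLLOW(S)={$,a,b}  FOLLOW(A)={$,a,b}  FOLLOW(B)={$,a,b}  FOLLOW(C)={}
pass 2:
  B→C: FOLLOW(C) ⊇ FOLLOW(B) ⊇ {$,a,b}; new: +{$,a,b}
  FOLLOW(S)={$,a,b}  FOLLOW(A)={$,a,b}  FOLLOW(B)={$,a,b}  FOLLOW(C)={$,a,b}
pass 3: (stable)
  FOLLOW(S)={$,a,b}  FOLLOW(A)={$,a,b}  FOLLOW(B)={$,a,b}  FOLLOW(C)={$,a,b}

FOLLOW(S) = ["$", "a", "b"]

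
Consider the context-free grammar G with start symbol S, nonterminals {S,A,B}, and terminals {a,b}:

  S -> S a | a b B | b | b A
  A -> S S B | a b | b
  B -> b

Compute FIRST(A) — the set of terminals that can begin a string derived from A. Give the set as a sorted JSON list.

FIRST iteration:
iter 1:
  A via A→a b: +{a}
  A via A→b: +{b}
  B via B→b: +{b}
  S via S→a b B: +{a}
  S via S→b: +{b}
  S: {a,b}  A: {a,b}  B: {b}
iter 2: (stable)
  S: {a,b}  A: {a,b}  B: {b}

FIRST(A) = ["a", "b"]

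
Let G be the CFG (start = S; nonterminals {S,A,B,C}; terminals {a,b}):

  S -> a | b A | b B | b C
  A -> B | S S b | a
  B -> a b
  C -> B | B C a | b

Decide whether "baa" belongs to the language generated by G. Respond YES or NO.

CNF form of G:
  S -> T0 A | T0 B | T0 C | a
  A -> S X2 | T1 T0 | a
  B -> T1 T0
  C -> B X3 | T1 T0 | b
  T0 -> b
  T1 -> a
  X2 -> S T0
  X3 -> C T1

CYK fill:
  [0..0]={C,T0}  "b"  orig:{C}
  [1..1]={A,S,T1}  "a"  orig:{A,S}
  [2..2]={A,S,T1}  "a"  orig:{A,S}
  [0..1]={S,X3}  "ba"  orig:{S}
  [1..2]=∅  "aa"
  [0..2]=∅  "baa"

S ∉ T[0,2] ⇒ NO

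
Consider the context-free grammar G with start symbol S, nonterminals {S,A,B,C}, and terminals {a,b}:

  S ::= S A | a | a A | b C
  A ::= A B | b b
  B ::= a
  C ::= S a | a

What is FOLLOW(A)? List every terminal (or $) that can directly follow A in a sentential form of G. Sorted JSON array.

Compute FIRST by fixpoint:
pass 1:
  A via A→b b: +{b}
  B via B→a: +{a}
  C via C→a: +{a}
  S via S→a: +{a}
  S via S→b C: +{b}
  FIRST(S)={a,b}  FIRST(A)={b}  FIRST(B)={a}  FIRST(C)={a}
pass 2:
  C via C→S a: +{b}
  FIRST(S)={a,b}  FIRST(A)={b}  FIRST(B)={a}  FIRST(C)={a,b}
pass 3: — fixpoint
  FIRST(S)={a,b}  FIRST(A)={b}  FIRST(B)={a}  FIRST(C)={a,b}

FOLLOW sets:
seed FOLLOW(S) with $
[1]
  A→A B: FOLLOW(A) ⊇ FIRST(B) = {a}; new: +{a}
  A→A B: FOLLOW(B) ⊇ FOLLOW(A) ⊇ {a}; new: +{a}
  C→S a: FOLLOW(S) ⊇ FIRST(a) = {a}; new: +{a}
  S→S A: FOLLOW(S) ⊇ FIRST(A) = {b}; new: +{b}
  S→S A: FOLLOW(A) ⊇ FOLLOW(S) ⊇ {$,a,b}; new: +{$,b}
  S→b C: FOLLOW(C) ⊇ FOLLOW(S) ⊇ {$,a,b}; new: +{$,a,b}
  FOLLOW[S]={$,a,b}  FOLLOW[A]={$,a,b}  FOLLOW[B]={a}  FOLLOW[C]={$,a,b}
[2]
  A→A B: FOLLOW(B) ⊇ FOLLOW(A) ⊇ {$,a,b}; new: +{$,b}
  FOLLOW[S]={$,a,b}  FOLLOW[A]={$,a,b}  FOLLOW[B]={$,a,b}  FOLLOW[C]={$,a,b}
[3] — fixpoint
  FOLLOW[S]={$,a,b}  FOLLOW[A]={$,a,b}  FOLLOW[B]={$,a,b}  FOLLOW[C]={$,a,b}

FOLLOW(A) = ["$", "a", "b"]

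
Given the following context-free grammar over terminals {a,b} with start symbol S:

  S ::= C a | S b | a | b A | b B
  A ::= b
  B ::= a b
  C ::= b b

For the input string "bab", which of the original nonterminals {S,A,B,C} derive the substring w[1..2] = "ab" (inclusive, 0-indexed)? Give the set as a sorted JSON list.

CNF form of G:
  S -> C T0 | S T1 | T1 A | T1 B | a
  A -> b
  B -> T0 T1
  C -> T1 T1
  T0 -> a
  T1 -> b

Fill CYK table bottom-up, restricted to cells inside w[1..2]:
  cell(1,1) a: {S,T0}  orig:{S}
  cell(2,2) b: {A,T1}  orig:{A}
  cell(1,2) ab: {B,S}

Original NTs in T[1,2] deriving "ab": ["B", "S"]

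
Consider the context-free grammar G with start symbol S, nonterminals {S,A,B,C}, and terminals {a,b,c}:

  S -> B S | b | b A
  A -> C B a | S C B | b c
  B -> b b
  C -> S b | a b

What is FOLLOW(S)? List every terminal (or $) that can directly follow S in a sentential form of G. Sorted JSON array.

FIRST iteration:
iter 1:
  A via A→b c: +{b}
  B via B→b b: +{b}
  C via C→a b: +{a}
  S via S→B S: +{b}
  FIRST[S]={b}  FIRST[A]={b}  FIRST[B]={b}  FIRST[C]={a}
iter 2:
  A via A→C B a: +{a}
  C via C→S b: +{b}
  FIRST[S]={b}  FIRST[A]={a,b}  FIRST[B]={b}  FIRST[C]={a,b}
iter 3: — fixpoint
  FIRST[S]={b}  FIRST[A]={a,b}  FIRST[B]={b}  FIRST[C]={a,b}

FOLLOW sets:
seed FOLLOW(S) with $
round 1:
  A→C B a: FOLLOW(C) ⊇ FIRST(B) = {b}; new: +{b}
  A→C B a: FOLLOW(B) ⊇ FIRST(a) = {a}; new: +{a}
  A→S C B: FOLLOW(S) ⊇ FIRST(C) = {a,b}; new: +{a,b}
  S→B S: FOLLOW(B) ⊇ FIRST(S) = {b}; new: +{b}
  S→b A: FOLLOW(A) ⊇ FOLLOW(S) ⊇ {$,a,b}; new: +{$,a,b}
  FOLLOW(S)={$,a,b}  FOLLOW(A)={$,a,b}  FOLLOW(B)={a,b}  FOLLOW(C)={b}
round 2:
  A→S C B: FOLLOW(B) ⊇ FOLLOW(A) ⊇ {$,a,b}; new: +{$}
  FOLLOW(S)={$,a,b}  FOLLOW(A)={$,a,b}  FOLLOW(B)={$,a,b}  FOLLOW(C)={b}
round 3: done
  FOLLOW(S)={$,a,b}  FOLLOW(A)={$,a,b}  FOLLOW(B)={$,a,b}  FOLLOW(C)={b}

FOLLOW(S) = ["$", "a", "b"]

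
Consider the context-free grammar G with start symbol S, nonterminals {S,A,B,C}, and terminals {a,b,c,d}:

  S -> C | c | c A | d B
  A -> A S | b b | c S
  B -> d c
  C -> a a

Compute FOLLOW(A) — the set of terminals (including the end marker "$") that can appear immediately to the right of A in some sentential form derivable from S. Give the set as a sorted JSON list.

FIRST iteration:
pass 1:
  A via A→b b: +{b}
  A via A→c S: +{c}
  B via B→d c: +{d}
  C via C→a a: +{a}
  S via S→C: +{a}
  S via S→c: +{c}
  S via S→d B: +{d}
  FIRST[S]={a,c,d}  FIRST[A]={b,c}  FIRST[B]={d}  FIRST[C]={a}
pass 2: (stable)
  FIRST[S]={a,c,d}  FIRST[A]={b,c}  FIRST[B]={d}  FIRST[C]={a}

FOLLOW iteration:
FOLLOW(S) := {$}
pass 1:
  A→A S: FOLLOW(A) ⊇ FIRST(S) = {a,c,d}; new: +{a,c,d}
  A→A S: FOLLOW(S) ⊇ FOLLOW(A) ⊇ {a,c,d}; new: +{a,c,d}
  S→C: FOLLOW(C) ⊇ FOLLOW(S) ⊇ {$,a,c,d}; new: +{$,a,c,d}
  S→c A: FOLLOW(A) ⊇ FOLLOW(S) ⊇ {$,a,c,d}; new: +{$}
  S→d B: FOLLOW(B) ⊇ FOLLOW(S) ⊇ {$,a,c,d}; new: +{$,a,c,d}
  FOLLOW(S)={$,a,c,d}  FOLLOW(A)={$,a,c,d}  FOLLOW(B)={$,a,c,d}  FOLLOW(C)={$,a,c,d}
pass 2: done
  FOLLOW(S)={$,a,c,d}  FOLLOW(A)={$,a,c,d}  FOLLOW(B)={$,a,c,d}  FOLLOW(C)={$,a,c,d}

FOLLOW(A) = ["$", "a", "c", "d"]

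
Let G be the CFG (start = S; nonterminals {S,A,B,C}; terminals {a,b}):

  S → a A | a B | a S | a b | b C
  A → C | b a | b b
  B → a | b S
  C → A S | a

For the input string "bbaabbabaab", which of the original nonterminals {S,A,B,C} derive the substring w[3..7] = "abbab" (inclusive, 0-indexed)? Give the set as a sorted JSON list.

Convert to CNF:
  S -> T0 C | T1 A | T1 B | T1 S | T1 T0
  A -> A S | T0 T0 | T0 T1 | a
  B -> T0 S | a
  C -> A S | a
  T0 -> b
  T1 -> a

CYK fill — only the sub-triangle for w[3..7]:
  [3..3]={A,B,C,T1}  "a"  orig:{A,B,C}
  [4..4]={T0}  "b"  orig:{}
  [5..5]={T0}  "b"  orig:{}
  [6..6]={A,B,C,T1}  "a"  orig:{A,B,C}
  [7..7]={T0}  "b"  orig:{}
  [3..4]={S}  "ab"
  [4..5]={A}  "bb"
  [5..6]={A,S}  "ba"
  [6..7]={S}  "ab"
  [3..5]={S}  "abb"
  [4..6]={B}  "bba"
  [5..7]={B}  "bab"
  [3..6]={S}  "abba"
  [4..7]={A,C}  "bbab"
  [3..7]={S}  "abbab"

Original NTs in T[3,7] deriving "abbab": ["S"]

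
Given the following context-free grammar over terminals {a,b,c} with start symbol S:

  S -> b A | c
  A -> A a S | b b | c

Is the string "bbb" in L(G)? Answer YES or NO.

Convert to CNF:
  S -> T1 A | c
  A -> A X2 | T1 T1 | c
  T0 -> a
  T1 -> b
  X2 -> T0 S

Fill CYK table bottom-up:
  cell(0,0) b: {T1}  orig:{}
  cell(1,1) b: {T1}  orig:{}
  cell(2,2) b: {T1}  orig:{}
  cell(0,1) bb: {A}
  cell(1,2) bb: {A}
  cell(0,2) bbb: {S}

S ∈ T[0,2] ⇒ YES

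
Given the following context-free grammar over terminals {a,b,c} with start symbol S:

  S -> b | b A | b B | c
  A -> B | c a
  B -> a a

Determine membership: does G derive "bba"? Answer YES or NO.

Convert to CNF:
  S -> T2 A | T2 B | b | c
  A -> T0 T0 | T1 T0
  B -> T0 T0
  T0 -> a
  T1 -> c
  T2 -> b

CYK fill:
  cell(0,0) b: {S,T2}  orig:{S}
  cell(1,1) b: {S,T2}  orig:{S}
  cell(2,2) a: {T0}  orig:{}
  cell(0,1) bb: ∅
  cell(1,2) ba: ∅
  cell(0,2) bba: ∅

S ∉ T[0,2] ⇒ NO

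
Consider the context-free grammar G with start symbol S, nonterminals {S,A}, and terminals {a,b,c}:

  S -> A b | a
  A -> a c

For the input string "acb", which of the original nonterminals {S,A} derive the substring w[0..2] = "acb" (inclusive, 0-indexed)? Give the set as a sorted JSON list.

CNF form of G:
  S -> A T2 | a
  A -> T0 T1
  T0 -> a
  T1 -> c
  T2 -> b

Fill CYK table bottom-up (cells [i..j] with 0 ≤ i ≤ j ≤ 2 only):
  cell(0,0) a: {S,T0}  orig:{S}
  cell(1,1) c: {T1}  orig:{}
  cell(2,2) b: {T2}  orig:{}
  cell(0,1) ac: {A}
  cell(1,2) cb: ∅
  cell(0,2) acb: {S}

Original NTs in T[0,2] deriving "acb": ["S"]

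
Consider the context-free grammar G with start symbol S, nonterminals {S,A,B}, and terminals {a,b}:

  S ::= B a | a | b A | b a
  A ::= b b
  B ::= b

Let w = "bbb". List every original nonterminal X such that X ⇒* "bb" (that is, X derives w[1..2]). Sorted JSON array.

CNF form of G:
  S -> B T1 | T0 A | T0 T1 | a
  A -> T0 T0
  B -> b
  T0 -> b
  T1 -> a

Fill CYK table bottom-up — only the sub-triangle for w[1..2]:
  [1..1]={B,T0}  "b"  orig:{B}
  [2..2]={B,T0}  "b"  orig:{B}
  [1..2]={A}  "bb"

Original NTs in T[1,2] deriving "bb": ["A"]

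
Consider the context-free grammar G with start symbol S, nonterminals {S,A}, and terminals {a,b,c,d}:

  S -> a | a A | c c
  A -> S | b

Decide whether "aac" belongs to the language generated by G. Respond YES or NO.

CNF form of G:
  S -> T0 A | T1 T1 | a
  A -> T0 A | T1 T1 | a | b
  T0 -> a
  T1 -> c

Fill CYK table bottom-up:
  [0..0]={A,S,T0}  "a"  orig:{A,S}
  [1..1]={A,S,T0}  "a"  orig:{A,S}
  [2..2]={T1}  "c"  orig:{}
  [0..1]={A,S}  "aa"
  [1..2]=∅  "ac"
  [0..2]=∅  "aac"

S ∉ T[0,2] ⇒ NO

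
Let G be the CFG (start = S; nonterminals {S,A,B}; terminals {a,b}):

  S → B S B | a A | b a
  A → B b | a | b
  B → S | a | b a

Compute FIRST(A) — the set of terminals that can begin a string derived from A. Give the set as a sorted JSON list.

FIRST iteration:
iter 1:
  A via A→a: +{a}
  A via A→b: +{b}
  B via B→a: +{a}
  B via B→b a: +{b}
  S via S→B S B: +{a,b}
  S: {a,b}  A: {a,b}  B: {a,b}
iter 2: — fixpoint
  S: {a,b}  A: {a,b}  B: {a,b}

FIRST(A) = ["a", "b"]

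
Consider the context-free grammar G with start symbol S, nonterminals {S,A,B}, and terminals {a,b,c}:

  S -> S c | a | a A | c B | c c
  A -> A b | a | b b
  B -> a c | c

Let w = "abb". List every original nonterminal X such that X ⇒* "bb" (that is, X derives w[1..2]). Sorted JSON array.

CNF form of G:
  S -> S T2 | T1 A | T2 B | T2 T2 | a
  A -> A T0 | T0 T0 | a
  B -> T1 T2 | c
  T0 -> b
  T1 -> a
  T2 -> c

Fill CYK table bottom-up (cells [i..j] with 1 ≤ i ≤ j ≤ 2 only):
  T[1,1] 'b' = {T0}  orig:{}
  T[2,2] 'b' = {T0}  orig:{}
  T[1,2] 'bb' = {A}

Original NTs in T[1,2] deriving "bb": ["A"]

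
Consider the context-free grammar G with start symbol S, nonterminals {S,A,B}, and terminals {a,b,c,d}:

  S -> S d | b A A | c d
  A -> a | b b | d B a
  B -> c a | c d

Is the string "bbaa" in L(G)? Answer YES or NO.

Convert to CNF:
  S -> S T1 | T0 X5 | T3 T1
  A -> T0 T0 | T1 X4 | a
  B -> T3 T1 | T3 T2
  T0 -> b
  T1 -> d
  T2 -> a
  T3 -> c
  X4 -> B T2
  X5 -> A A

CYK fill:
  T[0,0] 'b' = {T0}  orig:{}
  T[1,1] 'b' = {T0}  orig:{}
  T[2,2] 'a' = {A,T2}  orig:{A}
  T[3,3] 'a' = {A,T2}  orig:{A}
  T[0,1] 'bb' = {A}
  T[1,2] 'ba' = ∅
  T[2,3] 'aa' = {X5}  orig:{}
  T[0,2] 'bba' = {X5}  orig:{}
  T[1,3] 'baa' = {S}
  T[0,3] 'bbaa' = ∅

S ∉ T[0,3] ⇒ NO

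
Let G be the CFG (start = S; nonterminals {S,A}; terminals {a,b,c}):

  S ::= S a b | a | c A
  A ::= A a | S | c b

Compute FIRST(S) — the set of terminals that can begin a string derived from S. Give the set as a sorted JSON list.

Compute FIRST by fixpoint:
iter 1:
  A via A→c b: +{c}
  S via S→a: +{a}
  S via S→c A: +{c}
  FIRST[S]={a,c}  FIRST[A]={c}
iter 2:
  A via A→S: +{a}
  FIRST[S]={a,c}  FIRST[A]={a,c}
iter 3: (no change)
  FIRST[S]={a,c}  FIRST[A]={a,c}

FIRST(S) = ["a", "c"]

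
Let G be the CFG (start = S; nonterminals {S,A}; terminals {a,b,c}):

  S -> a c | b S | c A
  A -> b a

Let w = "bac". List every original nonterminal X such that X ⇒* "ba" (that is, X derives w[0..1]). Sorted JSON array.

CNF form of G:
  S -> T0 S | T1 T2 | T2 A
  A -> T0 T1
  T0 -> b
  T1 -> a
  T2 -> c

Fill CYK table bottom-up (cells [i..j] with 0 ≤ i ≤ j ≤ 1 only):
  cell(0,0) b: {T0}  orig:{}
  cell(1,1) a: {T1}  orig:{}
  cell(0,1) ba: {A}

Original NTs in T[0,1] deriving "ba": ["A"]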